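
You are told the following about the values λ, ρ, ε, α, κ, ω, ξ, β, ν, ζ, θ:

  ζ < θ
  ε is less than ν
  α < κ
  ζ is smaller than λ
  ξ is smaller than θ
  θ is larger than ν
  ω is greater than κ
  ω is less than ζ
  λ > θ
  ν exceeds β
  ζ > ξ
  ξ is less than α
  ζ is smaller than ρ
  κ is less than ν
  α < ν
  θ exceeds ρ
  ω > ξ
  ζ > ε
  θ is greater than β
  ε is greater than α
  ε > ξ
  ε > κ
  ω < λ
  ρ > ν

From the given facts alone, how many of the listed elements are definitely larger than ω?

From ω the given relations immediately reach ζ, λ.
From those, ρ, θ — 4 in total.
Nothing else is reachable above ω; 4 in all.

4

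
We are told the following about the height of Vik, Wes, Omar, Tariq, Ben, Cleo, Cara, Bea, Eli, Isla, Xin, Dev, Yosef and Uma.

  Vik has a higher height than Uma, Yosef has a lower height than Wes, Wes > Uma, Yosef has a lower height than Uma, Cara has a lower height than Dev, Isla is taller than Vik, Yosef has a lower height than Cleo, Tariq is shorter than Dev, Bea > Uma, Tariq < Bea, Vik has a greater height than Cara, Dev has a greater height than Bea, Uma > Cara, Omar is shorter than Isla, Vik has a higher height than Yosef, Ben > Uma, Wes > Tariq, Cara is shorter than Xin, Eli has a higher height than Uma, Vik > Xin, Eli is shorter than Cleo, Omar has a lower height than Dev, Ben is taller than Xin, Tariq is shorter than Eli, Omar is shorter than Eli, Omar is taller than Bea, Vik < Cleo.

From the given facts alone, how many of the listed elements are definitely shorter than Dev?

6

From Dev the given relations immediately reach Cara, Tariq, Bea, Omar.
From those, Uma — 5 in total.
From those, Yosef — 6 in total.
Nothing else is reachable below Dev; 6 in all.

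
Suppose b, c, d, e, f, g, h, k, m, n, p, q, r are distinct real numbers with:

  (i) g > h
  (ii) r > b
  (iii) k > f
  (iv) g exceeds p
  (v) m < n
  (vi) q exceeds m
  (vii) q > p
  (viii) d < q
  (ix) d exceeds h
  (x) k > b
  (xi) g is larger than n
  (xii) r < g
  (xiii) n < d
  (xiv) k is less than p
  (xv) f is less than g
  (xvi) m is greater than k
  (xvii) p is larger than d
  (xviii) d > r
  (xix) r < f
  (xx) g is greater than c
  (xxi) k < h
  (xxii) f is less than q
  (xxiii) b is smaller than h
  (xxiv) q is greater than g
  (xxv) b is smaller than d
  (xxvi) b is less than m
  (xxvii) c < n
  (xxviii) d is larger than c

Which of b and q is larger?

Chaining the given relations: b < r < f < k < m < n < d < p < g < q.
So b < q; q is the larger of the two.

q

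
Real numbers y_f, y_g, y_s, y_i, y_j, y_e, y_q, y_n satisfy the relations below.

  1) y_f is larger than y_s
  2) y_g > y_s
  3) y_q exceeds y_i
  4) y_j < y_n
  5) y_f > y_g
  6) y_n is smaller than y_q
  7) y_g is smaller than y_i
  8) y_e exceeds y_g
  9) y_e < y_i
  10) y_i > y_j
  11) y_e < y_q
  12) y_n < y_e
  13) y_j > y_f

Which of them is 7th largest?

y_g

Chaining the given pairs: y_s < y_g < y_f < y_j < y_n < y_e < y_i < y_q.
The 7th largest is y_g.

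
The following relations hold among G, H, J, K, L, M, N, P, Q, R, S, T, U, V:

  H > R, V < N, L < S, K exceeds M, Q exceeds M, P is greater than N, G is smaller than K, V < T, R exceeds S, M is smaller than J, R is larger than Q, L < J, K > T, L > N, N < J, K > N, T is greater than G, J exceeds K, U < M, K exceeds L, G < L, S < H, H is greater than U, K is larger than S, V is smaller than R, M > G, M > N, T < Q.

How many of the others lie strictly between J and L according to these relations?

2

The relations place L below J. An element lies strictly between them when it is forced above L and also forced below J.
Above L: {S, R, K, H}. Below J: {V, N, G, S, U, T, M, K}.
Intersection: {S, K} — 2.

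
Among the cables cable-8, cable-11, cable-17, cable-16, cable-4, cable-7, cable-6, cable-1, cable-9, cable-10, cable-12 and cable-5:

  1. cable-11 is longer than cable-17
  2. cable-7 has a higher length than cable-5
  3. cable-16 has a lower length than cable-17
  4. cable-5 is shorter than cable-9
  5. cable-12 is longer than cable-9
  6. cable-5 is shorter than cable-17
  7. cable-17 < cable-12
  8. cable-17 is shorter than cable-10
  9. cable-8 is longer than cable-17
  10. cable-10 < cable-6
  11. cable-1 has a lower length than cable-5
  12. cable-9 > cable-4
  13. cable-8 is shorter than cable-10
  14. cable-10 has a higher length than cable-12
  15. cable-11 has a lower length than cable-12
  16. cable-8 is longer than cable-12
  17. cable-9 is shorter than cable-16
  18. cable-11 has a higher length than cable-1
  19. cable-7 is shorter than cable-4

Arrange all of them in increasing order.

cable-1 < cable-5 < cable-7 < cable-4 < cable-9 < cable-16 < cable-17 < cable-11 < cable-12 < cable-8 < cable-10 < cable-6

Nothing is placed below cable-1, so it is least; from there cable-1 < cable-5; cable-5 < cable-7; cable-7 < cable-4; cable-4 < cable-9; cable-9 < cable-16; cable-16 < cable-17; cable-17 < cable-11; cable-11 < cable-12; cable-12 < cable-8; cable-8 < cable-10; cable-10 < cable-6, each given directly.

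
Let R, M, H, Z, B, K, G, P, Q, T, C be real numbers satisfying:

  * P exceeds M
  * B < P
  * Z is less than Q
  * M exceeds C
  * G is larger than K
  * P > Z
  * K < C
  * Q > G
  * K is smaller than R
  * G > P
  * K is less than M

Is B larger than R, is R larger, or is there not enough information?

undetermined

Following every chain through R: below R we get K.
B is not reached, and no chain runs the other way from B to R.
So the given relations leave the order of R and B undetermined.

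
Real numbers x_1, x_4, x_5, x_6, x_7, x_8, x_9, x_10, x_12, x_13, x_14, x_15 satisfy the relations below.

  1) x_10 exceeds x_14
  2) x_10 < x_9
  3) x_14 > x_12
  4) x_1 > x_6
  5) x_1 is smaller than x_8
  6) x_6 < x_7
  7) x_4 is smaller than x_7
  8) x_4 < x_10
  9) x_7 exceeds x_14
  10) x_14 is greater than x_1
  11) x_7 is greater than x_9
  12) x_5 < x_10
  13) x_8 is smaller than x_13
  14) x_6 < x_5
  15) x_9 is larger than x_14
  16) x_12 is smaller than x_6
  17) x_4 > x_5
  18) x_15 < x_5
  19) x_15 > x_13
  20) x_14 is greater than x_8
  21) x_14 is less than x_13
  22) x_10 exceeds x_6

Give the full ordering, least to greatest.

x_12 < x_6 < x_1 < x_8 < x_14 < x_13 < x_15 < x_5 < x_4 < x_10 < x_9 < x_7

The consecutive links are each given: x_12 < x_6; x_6 < x_1; x_1 < x_8; x_8 < x_14; x_14 < x_13; x_13 < x_15; x_15 < x_5; x_5 < x_4; x_4 < x_10; x_10 < x_9; x_9 < x_7.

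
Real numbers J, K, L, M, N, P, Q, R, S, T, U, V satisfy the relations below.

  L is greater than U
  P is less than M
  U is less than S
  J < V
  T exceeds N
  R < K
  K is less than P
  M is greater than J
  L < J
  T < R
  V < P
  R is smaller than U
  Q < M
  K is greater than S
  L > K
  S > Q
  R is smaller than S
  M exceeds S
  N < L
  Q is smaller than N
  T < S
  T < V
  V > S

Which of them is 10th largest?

Chaining the given pairs: Q < N < T < R < U < S < K < L < J < V < P < M.
The 10th largest is T.

T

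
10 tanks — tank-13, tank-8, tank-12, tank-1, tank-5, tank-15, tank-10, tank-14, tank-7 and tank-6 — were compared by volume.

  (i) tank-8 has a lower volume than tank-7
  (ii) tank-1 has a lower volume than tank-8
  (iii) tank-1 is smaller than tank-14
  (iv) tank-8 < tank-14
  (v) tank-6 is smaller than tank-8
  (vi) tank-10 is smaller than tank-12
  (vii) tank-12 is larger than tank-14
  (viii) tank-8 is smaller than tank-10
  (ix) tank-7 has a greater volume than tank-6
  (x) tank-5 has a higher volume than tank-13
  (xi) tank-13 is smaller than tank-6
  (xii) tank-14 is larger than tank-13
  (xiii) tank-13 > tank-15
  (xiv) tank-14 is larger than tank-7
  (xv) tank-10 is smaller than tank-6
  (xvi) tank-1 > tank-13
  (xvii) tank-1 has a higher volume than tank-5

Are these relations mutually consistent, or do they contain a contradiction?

inconsistent

We have tank-6 < tank-8 stated directly, yet also tank-8 < tank-10 < tank-6 by chaining the others — so tank-8 < tank-6. Contradiction.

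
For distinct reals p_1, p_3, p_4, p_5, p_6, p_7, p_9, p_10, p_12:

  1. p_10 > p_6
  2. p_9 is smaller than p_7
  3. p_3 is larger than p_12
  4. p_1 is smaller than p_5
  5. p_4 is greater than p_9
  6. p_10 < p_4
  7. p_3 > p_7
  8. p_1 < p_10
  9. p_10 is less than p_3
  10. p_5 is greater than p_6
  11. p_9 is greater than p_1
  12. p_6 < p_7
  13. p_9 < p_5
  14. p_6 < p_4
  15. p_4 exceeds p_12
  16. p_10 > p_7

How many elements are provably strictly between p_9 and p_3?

Chaining upward from p_9 reaches: p_7, p_5, p_10, p_4.
Chaining downward from p_3 reaches: p_6, p_12, p_1, p_7, p_10.
Strictly between p_9 and p_3 are those in both lists: p_7, p_10 — 2 elements.

2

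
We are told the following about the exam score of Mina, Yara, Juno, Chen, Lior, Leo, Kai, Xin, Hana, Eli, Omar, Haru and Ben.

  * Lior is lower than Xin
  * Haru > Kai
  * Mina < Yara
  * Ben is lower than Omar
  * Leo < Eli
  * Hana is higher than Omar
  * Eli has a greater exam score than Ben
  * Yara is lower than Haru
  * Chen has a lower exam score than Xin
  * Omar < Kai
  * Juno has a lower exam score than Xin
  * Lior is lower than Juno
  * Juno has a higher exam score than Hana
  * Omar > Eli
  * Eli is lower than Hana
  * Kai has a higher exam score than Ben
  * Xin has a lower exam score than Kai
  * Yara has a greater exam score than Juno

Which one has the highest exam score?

Chaining downward from Haru: directly below it, Yara, Kai; then Ben, Mina, Omar, Juno, Xin; then Chen, Lior, Eli, Hana; then Leo.
That covers every other element, and nothing is given above Haru, so Haru is the highest exam score.

Haru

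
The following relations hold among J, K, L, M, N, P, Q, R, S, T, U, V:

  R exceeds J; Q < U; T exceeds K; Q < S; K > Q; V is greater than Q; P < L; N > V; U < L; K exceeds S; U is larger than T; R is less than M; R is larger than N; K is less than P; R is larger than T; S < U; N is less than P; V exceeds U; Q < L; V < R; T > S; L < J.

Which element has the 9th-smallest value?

L

The consecutive relations fix a unique order: Q < S < K < T < U < V < N < P < L < J < R < M.
Counting 9 from the smallest end gives L.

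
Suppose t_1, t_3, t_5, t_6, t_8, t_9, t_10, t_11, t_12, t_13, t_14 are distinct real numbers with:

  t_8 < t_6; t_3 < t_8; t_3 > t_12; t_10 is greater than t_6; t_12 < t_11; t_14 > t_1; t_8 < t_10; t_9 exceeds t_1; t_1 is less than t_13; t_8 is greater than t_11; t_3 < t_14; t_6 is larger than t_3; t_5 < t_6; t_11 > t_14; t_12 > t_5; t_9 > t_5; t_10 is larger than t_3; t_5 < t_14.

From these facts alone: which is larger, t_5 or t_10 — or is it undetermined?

t_10

t_5 < t_12 and t_12 < t_3 give t_5 < t_3.
Then t_3 < t_14 extends the chain to t_14.
With t_14 < t_11: t_5 < t_12 < t_3 < t_14 < t_11.
With t_11 < t_8: t_5 < t_12 < t_3 < t_14 < t_11 < t_8.
Then t_8 < t_6 extends the chain to t_6.
With t_6 < t_10: t_5 < t_12 < t_3 < t_14 < t_11 < t_8 < t_6 < t_10.
So t_10 is larger.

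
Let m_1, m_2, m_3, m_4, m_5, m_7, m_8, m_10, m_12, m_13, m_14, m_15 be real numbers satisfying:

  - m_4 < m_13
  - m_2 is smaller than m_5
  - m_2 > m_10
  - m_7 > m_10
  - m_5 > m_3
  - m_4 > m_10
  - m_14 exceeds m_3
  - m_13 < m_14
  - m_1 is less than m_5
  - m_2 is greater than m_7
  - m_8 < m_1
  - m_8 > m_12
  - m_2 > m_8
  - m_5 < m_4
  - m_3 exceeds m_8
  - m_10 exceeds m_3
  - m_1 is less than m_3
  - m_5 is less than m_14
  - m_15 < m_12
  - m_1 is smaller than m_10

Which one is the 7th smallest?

The consecutive relations fix a unique order: m_15 < m_12 < m_8 < m_1 < m_3 < m_10 < m_7 < m_2 < m_5 < m_4 < m_13 < m_14.
Counting 7 from the smallest end gives m_7.

m_7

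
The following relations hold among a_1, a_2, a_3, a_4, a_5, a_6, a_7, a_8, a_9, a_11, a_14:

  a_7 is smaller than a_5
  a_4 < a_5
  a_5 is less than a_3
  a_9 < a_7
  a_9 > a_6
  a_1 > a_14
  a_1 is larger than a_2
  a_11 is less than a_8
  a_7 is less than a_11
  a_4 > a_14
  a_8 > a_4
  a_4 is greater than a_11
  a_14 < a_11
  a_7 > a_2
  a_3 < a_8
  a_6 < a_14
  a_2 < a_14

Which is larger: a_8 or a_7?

a_8

a_7 < a_11 and a_11 < a_4 give a_7 < a_4.
Then a_4 < a_5 extends the chain to a_5.
Then a_5 < a_3 extends the chain to a_3.
With a_3 < a_8: a_7 < a_11 < a_4 < a_5 < a_3 < a_8.
So a_7 < a_8; a_8 is the larger of the two.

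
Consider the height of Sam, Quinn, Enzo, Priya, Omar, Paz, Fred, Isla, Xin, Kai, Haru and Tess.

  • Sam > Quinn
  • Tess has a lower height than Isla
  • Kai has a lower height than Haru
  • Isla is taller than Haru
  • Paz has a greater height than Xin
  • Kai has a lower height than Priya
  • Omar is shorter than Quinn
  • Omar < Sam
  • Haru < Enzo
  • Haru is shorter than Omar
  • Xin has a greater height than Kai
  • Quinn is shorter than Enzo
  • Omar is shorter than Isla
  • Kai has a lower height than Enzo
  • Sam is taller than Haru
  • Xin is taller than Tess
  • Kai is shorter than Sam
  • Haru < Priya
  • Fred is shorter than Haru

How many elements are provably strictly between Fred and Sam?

3

Chaining upward from Fred reaches: Haru, Omar, Isla, Priya, Quinn, Enzo.
Chaining downward from Sam reaches: Kai, Haru, Omar, Quinn.
Strictly between Fred and Sam are those in both lists: Haru, Omar, Quinn — 3 elements.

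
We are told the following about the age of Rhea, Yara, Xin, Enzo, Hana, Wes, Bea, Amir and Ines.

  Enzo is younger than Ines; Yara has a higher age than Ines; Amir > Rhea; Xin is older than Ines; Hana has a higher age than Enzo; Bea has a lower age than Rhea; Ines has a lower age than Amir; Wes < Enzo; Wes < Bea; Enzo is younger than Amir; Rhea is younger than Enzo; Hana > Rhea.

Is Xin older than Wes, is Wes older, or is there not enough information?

Xin

Link the given pairs in sequence: Wes < Bea; Bea < Rhea; Rhea < Enzo; Enzo < Ines; Ines < Xin.
Chaining these gives Wes < Bea < Rhea < Enzo < Ines < Xin.
So Xin is older.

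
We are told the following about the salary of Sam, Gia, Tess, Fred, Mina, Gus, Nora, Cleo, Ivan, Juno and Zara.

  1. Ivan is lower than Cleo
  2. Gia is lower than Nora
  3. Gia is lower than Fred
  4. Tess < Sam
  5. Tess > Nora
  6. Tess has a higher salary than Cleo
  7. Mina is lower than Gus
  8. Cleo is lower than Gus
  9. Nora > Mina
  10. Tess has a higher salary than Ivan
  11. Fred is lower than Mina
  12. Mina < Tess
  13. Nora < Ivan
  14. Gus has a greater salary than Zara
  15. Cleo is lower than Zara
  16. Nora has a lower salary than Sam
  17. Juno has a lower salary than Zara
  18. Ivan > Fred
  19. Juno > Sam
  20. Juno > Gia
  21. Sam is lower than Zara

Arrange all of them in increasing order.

Nothing is placed below Gia, so it is least; from there Gia < Fred; Fred < Mina; Mina < Nora; Nora < Ivan; Ivan < Cleo; Cleo < Tess; Tess < Sam; Sam < Juno; Juno < Zara; Zara < Gus, each given directly.

Gia < Fred < Mina < Nora < Ivan < Cleo < Tess < Sam < Juno < Zara < Gus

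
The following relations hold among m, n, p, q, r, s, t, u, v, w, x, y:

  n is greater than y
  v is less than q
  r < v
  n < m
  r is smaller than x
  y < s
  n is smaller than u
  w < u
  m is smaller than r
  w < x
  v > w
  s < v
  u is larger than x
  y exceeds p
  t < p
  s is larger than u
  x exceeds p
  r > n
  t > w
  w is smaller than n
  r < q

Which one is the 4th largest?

u

Chaining the given pairs: w < t < p < y < n < m < r < x < u < s < v < q.
The 4th largest is u.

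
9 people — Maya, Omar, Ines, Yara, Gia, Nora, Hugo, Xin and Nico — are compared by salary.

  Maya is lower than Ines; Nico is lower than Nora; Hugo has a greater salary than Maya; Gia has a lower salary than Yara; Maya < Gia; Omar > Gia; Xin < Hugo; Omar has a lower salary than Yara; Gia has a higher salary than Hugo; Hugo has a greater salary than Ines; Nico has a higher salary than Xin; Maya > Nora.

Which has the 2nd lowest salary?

The consecutive relations fix a unique order: Xin < Nico < Nora < Maya < Ines < Hugo < Gia < Omar < Yara.
Counting 2 from the smallest end gives Nico.

Nico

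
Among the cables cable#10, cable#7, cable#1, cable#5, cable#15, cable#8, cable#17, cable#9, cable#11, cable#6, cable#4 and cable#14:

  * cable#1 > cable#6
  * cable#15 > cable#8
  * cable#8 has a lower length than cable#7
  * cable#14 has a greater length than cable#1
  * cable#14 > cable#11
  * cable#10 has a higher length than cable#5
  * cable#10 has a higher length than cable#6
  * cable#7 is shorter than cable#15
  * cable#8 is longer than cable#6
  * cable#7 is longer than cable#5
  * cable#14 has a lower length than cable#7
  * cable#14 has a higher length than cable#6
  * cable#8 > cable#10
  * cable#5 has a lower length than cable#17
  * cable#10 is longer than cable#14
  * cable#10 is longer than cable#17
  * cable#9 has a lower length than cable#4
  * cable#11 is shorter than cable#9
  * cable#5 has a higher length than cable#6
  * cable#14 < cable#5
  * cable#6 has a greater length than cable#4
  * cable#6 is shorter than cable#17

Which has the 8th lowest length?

Piecing the relations together gives one ordering: cable#11 < cable#9 < cable#4 < cable#6 < cable#1 < cable#14 < cable#5 < cable#17 < cable#10 < cable#8 < cable#7 < cable#15.
The 8th smallest is cable#17.

cable#17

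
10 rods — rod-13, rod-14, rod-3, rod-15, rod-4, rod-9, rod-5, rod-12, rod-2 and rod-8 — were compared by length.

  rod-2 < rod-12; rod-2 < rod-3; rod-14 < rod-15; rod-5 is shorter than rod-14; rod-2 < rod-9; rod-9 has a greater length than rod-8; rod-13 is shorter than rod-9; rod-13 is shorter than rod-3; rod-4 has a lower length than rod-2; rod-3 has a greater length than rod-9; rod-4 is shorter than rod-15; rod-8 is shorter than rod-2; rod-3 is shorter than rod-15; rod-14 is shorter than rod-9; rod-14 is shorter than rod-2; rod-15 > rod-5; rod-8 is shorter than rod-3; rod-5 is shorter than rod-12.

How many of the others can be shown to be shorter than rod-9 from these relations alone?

The elements the relations force below rod-9 are rod-5, rod-4, rod-14, rod-13, rod-8, rod-2 — no chain reaches any other.
That is 6.

6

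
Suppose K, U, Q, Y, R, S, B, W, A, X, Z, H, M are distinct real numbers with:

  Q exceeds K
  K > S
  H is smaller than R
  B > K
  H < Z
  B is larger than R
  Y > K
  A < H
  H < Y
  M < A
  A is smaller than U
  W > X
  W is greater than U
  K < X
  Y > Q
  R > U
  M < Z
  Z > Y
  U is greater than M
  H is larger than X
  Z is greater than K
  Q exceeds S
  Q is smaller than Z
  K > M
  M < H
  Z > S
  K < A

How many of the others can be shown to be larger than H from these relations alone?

4

From H the given relations immediately reach Y, Z, R.
From those, B — 4 in total.
Nothing else is reachable above H; 4 in all.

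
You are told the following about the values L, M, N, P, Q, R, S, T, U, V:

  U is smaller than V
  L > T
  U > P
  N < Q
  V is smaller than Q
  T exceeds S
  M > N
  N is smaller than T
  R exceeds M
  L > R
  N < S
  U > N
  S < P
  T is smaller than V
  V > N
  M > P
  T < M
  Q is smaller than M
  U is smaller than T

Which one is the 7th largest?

Piecing the relations together gives one ordering: N < S < P < U < T < V < Q < M < R < L.
The 7th largest is U.

U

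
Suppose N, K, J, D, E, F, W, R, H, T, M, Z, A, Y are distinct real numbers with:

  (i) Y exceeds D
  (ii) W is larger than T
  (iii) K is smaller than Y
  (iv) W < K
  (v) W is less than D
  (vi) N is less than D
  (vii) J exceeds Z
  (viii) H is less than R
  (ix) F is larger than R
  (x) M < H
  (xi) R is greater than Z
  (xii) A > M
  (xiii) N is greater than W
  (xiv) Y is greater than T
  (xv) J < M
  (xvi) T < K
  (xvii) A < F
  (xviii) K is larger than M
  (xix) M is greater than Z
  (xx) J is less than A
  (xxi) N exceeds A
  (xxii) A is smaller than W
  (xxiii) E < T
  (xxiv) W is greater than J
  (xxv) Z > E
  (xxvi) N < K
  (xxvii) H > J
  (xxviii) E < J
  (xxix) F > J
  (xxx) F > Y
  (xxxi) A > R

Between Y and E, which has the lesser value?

E

The relevant relations are E < Z; Z < J; J < M; M < H; H < R; R < A; A < W; W < N; N < D; D < Y.
Together: E < Z < J < M < H < R < A < W < N < D < Y.
So E < Y; E is the smaller of the two.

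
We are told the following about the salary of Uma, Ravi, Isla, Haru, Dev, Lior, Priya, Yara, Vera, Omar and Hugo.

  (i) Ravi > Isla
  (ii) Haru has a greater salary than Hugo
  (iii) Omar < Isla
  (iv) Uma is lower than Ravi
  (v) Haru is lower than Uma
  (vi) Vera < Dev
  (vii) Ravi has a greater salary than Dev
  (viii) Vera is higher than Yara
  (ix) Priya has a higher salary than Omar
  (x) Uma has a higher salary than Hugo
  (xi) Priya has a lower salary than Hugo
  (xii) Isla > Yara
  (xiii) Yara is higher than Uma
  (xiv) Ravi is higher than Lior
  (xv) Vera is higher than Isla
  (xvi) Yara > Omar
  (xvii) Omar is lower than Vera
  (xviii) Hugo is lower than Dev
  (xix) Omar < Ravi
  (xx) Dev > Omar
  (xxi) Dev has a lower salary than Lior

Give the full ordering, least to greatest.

The consecutive links are each given: Omar < Priya; Priya < Hugo; Hugo < Haru; Haru < Uma; Uma < Yara; Yara < Isla; Isla < Vera; Vera < Dev; Dev < Lior; Lior < Ravi.

Omar < Priya < Hugo < Haru < Uma < Yara < Isla < Vera < Dev < Lior < Ravi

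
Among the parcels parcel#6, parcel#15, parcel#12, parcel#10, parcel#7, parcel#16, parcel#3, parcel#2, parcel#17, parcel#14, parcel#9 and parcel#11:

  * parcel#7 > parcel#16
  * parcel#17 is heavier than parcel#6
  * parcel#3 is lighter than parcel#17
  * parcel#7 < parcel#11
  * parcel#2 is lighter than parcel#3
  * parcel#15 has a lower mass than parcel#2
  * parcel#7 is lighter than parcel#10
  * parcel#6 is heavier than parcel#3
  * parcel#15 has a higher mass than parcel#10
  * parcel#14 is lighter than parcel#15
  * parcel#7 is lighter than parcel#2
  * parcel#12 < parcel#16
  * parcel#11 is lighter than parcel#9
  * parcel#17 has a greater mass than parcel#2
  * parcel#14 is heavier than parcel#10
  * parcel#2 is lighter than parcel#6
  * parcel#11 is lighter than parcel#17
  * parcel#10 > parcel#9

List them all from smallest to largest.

The consecutive links are each given: parcel#12 < parcel#16; parcel#16 < parcel#7; parcel#7 < parcel#11; parcel#11 < parcel#9; parcel#9 < parcel#10; parcel#10 < parcel#14; parcel#14 < parcel#15; parcel#15 < parcel#2; parcel#2 < parcel#3; parcel#3 < parcel#6; parcel#6 < parcel#17.

parcel#12 < parcel#16 < parcel#7 < parcel#11 < parcel#9 < parcel#10 < parcel#14 < parcel#15 < parcel#2 < parcel#3 < parcel#6 < parcel#17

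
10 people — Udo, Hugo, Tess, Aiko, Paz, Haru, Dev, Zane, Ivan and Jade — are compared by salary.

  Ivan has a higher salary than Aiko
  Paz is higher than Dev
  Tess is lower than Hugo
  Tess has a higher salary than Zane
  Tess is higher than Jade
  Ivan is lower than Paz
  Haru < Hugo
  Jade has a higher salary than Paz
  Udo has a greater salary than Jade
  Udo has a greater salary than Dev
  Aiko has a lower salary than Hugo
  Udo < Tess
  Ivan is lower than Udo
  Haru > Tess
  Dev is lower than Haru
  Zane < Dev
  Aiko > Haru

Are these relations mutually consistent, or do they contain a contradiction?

Chaining the given relations yields Haru < Aiko < Ivan < Paz < Jade < Udo < Tess, so Haru < Tess. But one relation states Tess < Haru. These cannot both hold.

inconsistent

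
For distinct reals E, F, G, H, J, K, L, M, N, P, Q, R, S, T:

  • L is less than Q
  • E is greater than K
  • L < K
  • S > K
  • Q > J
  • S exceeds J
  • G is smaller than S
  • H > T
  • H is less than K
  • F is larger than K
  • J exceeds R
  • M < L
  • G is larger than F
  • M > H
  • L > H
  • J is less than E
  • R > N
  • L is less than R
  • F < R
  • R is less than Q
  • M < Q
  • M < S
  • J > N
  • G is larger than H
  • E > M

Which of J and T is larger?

J

T < H and H < M give T < M.
With M < L: T < H < M < L.
Then L < K extends the chain to K.
With K < F: T < H < M < L < K < F.
With F < R: T < H < M < L < K < F < R.
With R < J: T < H < M < L < K < F < R < J.
So T < J; J is the larger of the two.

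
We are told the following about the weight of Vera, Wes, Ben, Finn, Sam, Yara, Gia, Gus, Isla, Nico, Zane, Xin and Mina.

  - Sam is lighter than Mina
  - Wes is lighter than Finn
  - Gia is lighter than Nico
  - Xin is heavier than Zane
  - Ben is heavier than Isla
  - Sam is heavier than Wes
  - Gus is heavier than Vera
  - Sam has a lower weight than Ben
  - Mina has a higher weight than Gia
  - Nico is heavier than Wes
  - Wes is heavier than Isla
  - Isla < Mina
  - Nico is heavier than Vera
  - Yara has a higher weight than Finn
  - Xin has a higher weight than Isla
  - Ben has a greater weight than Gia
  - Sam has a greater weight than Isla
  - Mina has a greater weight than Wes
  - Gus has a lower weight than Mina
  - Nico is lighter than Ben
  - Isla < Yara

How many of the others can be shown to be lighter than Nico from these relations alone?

From Nico the given relations immediately reach Wes, Vera, Gia.
From those, Isla — 4 in total.
No other element is forced below Nico by the given relations, so the count is 4.

4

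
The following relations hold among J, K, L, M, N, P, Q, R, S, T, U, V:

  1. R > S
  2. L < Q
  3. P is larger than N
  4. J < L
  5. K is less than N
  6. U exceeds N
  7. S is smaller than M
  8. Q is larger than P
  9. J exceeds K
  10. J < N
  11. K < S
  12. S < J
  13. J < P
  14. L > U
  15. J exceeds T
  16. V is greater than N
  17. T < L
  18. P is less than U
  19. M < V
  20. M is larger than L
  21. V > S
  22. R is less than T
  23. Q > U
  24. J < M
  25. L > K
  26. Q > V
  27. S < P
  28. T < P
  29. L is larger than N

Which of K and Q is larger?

Q

K < S < R < T < J < N < P < U < L < M < V < Q, by transitivity through S, R, T, J, N, P, U, L, M, V.
So K < Q; Q is the larger of the two.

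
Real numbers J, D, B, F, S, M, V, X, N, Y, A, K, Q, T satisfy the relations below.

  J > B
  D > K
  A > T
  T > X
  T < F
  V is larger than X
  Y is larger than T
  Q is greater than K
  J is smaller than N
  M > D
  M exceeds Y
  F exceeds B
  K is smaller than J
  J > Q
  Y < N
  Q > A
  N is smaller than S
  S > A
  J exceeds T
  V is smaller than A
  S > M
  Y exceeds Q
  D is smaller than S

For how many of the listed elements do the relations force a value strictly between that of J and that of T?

2

The relations place T below J. An element lies strictly between them when it is forced above T and also forced below J.
Above T: {A, Q, F, Y, N, M, S}. Below J: {X, B, V, A, K, Q}.
Intersection: {A, Q} — 2.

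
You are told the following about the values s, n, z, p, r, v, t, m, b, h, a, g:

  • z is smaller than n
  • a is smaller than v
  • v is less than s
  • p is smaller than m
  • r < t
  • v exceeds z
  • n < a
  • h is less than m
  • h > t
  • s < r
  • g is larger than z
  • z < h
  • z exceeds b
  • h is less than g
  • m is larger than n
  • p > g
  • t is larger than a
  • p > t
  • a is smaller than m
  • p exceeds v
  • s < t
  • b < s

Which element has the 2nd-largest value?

Chaining the given pairs: b < z < n < a < v < s < r < t < h < g < p < m.
Counting 2 from the largest end gives p.

p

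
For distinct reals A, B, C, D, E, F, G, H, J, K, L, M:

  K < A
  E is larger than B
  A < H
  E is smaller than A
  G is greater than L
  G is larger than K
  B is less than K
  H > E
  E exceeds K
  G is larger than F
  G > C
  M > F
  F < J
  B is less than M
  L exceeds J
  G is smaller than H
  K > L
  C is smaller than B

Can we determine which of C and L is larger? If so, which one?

undetermined

Following every chain through C: above C we get B, M, K, G, E, A, H.
L is not reached, and no chain runs the other way from L to C.
So the given relations leave the order of C and L undetermined.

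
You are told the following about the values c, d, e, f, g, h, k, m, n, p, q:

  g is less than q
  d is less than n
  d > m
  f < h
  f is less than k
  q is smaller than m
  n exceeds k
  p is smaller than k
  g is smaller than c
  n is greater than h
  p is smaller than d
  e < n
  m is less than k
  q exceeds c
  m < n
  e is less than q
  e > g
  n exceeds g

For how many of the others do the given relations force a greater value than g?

7

Directly above g: c, e, q, n.
One step further: m (5 so far).
One step further: k, d (7 so far).
No other element is forced above g by the given relations, so the count is 7.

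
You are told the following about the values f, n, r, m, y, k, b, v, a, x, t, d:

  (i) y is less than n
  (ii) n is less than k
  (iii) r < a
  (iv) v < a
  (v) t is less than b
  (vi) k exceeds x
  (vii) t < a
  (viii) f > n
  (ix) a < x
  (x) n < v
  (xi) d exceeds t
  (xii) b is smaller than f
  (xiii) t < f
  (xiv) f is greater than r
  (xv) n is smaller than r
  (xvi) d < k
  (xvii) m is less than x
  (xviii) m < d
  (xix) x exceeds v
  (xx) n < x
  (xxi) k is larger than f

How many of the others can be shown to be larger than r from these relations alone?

4

The elements the relations force above r are f, a, x, k — no chain reaches any other.
That is 4.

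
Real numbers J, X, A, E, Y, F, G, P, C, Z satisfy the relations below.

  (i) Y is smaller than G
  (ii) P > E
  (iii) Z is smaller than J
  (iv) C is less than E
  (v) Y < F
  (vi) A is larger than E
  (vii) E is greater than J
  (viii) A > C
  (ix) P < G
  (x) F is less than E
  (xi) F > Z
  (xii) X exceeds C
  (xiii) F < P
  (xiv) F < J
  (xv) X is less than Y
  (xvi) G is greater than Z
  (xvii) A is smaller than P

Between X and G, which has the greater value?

Link the given pairs in sequence: X < Y; Y < F; F < J; J < E; E < A; A < P; P < G.
Chaining these gives X < Y < F < J < E < A < P < G.
So X < G; G is the larger of the two.

G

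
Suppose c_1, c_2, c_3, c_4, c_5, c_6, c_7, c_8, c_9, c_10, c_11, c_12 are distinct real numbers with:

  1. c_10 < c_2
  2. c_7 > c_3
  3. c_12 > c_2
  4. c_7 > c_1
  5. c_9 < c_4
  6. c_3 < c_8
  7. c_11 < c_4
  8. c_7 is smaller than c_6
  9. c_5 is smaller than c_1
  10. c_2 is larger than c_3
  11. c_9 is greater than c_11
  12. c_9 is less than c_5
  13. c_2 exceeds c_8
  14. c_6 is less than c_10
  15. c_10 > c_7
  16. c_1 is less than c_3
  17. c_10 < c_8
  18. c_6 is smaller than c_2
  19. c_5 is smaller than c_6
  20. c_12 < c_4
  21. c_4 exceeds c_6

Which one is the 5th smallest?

c_3

Piecing the relations together gives one ordering: c_11 < c_9 < c_5 < c_1 < c_3 < c_7 < c_6 < c_10 < c_8 < c_2 < c_12 < c_4.
The 5th smallest is c_3.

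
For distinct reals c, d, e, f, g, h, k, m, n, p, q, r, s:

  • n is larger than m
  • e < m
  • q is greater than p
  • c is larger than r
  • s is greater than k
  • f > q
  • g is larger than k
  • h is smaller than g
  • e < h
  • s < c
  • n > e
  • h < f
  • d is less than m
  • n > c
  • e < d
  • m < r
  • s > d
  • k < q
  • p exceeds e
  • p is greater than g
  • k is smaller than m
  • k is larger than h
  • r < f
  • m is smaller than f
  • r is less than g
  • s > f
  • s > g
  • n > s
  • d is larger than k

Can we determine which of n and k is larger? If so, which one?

n

Following the relations from k: k < d < m < r < g < p < q < f < s < c < n.
So n is larger.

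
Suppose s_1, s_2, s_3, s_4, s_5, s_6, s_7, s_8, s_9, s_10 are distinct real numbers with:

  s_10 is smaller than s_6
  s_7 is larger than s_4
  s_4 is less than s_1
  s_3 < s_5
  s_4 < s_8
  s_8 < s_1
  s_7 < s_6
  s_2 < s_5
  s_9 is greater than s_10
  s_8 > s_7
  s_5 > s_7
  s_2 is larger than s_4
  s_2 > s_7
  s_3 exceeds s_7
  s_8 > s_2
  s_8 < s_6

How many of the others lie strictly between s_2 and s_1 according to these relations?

1

Chaining upward from s_2 reaches: s_8, s_6, s_5.
Chaining downward from s_1 reaches: s_4, s_7, s_8.
Strictly between s_2 and s_1 are those in both lists: s_8 — 1 element.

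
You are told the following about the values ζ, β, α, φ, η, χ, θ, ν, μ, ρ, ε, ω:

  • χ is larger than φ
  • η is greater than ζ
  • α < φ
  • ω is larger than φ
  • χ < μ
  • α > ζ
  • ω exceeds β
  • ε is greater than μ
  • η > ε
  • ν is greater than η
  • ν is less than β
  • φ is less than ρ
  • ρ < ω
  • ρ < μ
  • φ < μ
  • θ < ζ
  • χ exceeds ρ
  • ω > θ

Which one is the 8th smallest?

ε

Chaining the given pairs: θ < ζ < α < φ < ρ < χ < μ < ε < η < ν < β < ω.
The 8th smallest is ε.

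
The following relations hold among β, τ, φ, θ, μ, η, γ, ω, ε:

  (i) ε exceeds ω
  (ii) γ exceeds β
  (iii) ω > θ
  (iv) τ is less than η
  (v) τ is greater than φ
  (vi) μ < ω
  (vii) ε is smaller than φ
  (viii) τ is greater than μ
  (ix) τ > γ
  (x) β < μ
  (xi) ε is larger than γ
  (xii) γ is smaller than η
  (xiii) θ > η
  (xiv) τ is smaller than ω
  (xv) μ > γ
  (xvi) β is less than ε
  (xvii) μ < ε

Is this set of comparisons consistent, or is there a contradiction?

We have ω < ε stated directly, yet also ε < φ < τ < η < θ < ω by chaining the others — so ε < ω. Contradiction.

inconsistent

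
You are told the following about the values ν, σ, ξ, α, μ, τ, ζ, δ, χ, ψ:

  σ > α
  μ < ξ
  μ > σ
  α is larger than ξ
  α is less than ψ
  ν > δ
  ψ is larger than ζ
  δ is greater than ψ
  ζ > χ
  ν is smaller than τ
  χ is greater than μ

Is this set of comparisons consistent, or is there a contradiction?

inconsistent

We have μ < ξ stated directly, yet also ξ < α < σ < μ by chaining the others — so ξ < μ. Contradiction.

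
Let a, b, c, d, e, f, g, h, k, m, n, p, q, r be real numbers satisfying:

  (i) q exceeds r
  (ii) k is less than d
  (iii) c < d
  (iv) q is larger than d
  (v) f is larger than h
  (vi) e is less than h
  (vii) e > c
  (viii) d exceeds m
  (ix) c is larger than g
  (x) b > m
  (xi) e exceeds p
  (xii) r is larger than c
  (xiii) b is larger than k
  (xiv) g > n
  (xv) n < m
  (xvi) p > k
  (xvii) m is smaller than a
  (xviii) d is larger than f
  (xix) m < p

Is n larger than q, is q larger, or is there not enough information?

q

n < g < c < e < h < f < d < q, by transitivity through g, c, e, h, f, d.
So q is larger.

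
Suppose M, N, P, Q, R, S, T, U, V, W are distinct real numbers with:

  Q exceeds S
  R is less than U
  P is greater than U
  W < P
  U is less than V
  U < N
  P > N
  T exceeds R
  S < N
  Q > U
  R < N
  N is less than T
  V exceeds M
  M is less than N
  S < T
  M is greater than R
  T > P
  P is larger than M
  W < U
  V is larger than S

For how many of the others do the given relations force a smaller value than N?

5

From N the given relations immediately reach R, M, S, U.
From those, W — 5 in total.
Nothing else is reachable below N; 5 in all.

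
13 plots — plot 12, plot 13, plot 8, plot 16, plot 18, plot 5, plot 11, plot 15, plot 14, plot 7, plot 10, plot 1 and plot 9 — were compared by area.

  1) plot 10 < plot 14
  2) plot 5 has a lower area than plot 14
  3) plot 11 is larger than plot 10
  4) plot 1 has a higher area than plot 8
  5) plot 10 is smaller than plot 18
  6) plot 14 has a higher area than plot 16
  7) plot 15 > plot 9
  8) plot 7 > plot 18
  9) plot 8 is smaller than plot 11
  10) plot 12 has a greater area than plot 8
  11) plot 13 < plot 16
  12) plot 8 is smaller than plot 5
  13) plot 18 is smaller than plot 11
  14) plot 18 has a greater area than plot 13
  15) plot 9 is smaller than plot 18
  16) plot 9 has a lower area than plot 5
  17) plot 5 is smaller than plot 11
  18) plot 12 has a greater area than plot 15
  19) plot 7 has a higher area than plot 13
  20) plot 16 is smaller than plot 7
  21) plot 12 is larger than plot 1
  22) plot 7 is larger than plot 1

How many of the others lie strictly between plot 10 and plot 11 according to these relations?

The relations place plot 10 below plot 11. An element lies strictly between them when it is forced above plot 10 and also forced below plot 11.
Above plot 10: {plot 18, plot 7, plot 14}. Below plot 11: {plot 13, plot 8, plot 9, plot 5, plot 18}.
Intersection: {plot 18} — 1.

1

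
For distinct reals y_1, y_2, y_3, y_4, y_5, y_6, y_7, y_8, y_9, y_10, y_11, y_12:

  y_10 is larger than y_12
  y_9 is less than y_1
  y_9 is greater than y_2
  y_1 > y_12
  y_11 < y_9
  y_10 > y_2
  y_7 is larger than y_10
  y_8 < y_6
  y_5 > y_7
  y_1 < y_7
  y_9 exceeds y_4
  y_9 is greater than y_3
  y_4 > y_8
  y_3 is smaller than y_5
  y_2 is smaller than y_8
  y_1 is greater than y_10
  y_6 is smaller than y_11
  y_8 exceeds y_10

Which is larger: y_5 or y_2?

y_2 < y_10 and y_10 < y_8 give y_2 < y_8.
Then y_8 < y_6 extends the chain to y_6.
Then y_6 < y_11 extends the chain to y_11.
With y_11 < y_9: y_2 < y_10 < y_8 < y_6 < y_11 < y_9.
With y_9 < y_1: y_2 < y_10 < y_8 < y_6 < y_11 < y_9 < y_1.
Then y_1 < y_7 extends the chain to y_7.
With y_7 < y_5: y_2 < y_10 < y_8 < y_6 < y_11 < y_9 < y_1 < y_7 < y_5.
So y_2 < y_5; y_5 is the larger of the two.

y_5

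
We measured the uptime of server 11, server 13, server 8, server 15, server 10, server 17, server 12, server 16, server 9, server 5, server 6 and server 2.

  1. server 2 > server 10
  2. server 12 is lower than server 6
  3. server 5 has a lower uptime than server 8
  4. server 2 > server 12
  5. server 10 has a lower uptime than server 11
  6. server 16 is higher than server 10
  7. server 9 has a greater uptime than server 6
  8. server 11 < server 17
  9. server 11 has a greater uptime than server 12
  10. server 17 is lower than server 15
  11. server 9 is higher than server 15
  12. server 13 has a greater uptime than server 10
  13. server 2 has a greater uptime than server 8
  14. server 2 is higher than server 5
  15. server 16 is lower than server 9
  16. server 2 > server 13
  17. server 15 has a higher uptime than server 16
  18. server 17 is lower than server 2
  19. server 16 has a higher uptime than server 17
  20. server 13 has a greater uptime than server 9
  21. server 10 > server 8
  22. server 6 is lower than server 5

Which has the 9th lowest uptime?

server 15

The consecutive relations fix a unique order: server 12 < server 6 < server 5 < server 8 < server 10 < server 11 < server 17 < server 16 < server 15 < server 9 < server 13 < server 2.
The 9th smallest is server 15.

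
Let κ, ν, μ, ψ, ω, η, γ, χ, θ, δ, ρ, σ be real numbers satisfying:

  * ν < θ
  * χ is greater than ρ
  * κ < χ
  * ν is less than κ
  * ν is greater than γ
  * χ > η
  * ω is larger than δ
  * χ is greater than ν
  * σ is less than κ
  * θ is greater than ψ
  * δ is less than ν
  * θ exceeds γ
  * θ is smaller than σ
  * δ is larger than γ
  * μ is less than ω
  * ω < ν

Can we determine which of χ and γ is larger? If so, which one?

χ

γ < ν and ν < θ give γ < θ.
Then θ < σ extends the chain to σ.
Then σ < κ extends the chain to κ.
With κ < χ: γ < ν < θ < σ < κ < χ.
So χ is larger.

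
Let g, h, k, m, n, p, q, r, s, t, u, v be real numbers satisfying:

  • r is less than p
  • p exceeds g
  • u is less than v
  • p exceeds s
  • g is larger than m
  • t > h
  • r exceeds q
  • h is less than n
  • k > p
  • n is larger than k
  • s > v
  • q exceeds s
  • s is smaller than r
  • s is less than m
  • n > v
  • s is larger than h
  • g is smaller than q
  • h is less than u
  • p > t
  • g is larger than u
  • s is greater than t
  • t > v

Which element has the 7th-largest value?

Chaining the given pairs: h < u < v < t < s < m < g < q < r < p < k < n.
The 7th largest is m.

m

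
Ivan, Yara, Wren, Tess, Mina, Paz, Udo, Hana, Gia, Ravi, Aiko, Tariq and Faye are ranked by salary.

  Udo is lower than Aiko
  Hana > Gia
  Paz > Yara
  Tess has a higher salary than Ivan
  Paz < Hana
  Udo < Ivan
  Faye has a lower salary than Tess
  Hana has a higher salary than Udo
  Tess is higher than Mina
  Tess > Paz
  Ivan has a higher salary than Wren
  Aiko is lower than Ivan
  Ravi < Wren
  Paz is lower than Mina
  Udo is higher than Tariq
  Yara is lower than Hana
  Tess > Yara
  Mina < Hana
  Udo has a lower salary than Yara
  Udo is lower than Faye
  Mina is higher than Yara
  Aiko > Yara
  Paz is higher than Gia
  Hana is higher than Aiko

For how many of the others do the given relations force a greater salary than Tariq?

Directly above Tariq: Udo.
One step further: Yara, Aiko, Faye, Ivan, Hana (6 so far).
One step further: Paz, Mina, Tess (9 so far).
Nothing else is reachable above Tariq; 9 in all.

9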